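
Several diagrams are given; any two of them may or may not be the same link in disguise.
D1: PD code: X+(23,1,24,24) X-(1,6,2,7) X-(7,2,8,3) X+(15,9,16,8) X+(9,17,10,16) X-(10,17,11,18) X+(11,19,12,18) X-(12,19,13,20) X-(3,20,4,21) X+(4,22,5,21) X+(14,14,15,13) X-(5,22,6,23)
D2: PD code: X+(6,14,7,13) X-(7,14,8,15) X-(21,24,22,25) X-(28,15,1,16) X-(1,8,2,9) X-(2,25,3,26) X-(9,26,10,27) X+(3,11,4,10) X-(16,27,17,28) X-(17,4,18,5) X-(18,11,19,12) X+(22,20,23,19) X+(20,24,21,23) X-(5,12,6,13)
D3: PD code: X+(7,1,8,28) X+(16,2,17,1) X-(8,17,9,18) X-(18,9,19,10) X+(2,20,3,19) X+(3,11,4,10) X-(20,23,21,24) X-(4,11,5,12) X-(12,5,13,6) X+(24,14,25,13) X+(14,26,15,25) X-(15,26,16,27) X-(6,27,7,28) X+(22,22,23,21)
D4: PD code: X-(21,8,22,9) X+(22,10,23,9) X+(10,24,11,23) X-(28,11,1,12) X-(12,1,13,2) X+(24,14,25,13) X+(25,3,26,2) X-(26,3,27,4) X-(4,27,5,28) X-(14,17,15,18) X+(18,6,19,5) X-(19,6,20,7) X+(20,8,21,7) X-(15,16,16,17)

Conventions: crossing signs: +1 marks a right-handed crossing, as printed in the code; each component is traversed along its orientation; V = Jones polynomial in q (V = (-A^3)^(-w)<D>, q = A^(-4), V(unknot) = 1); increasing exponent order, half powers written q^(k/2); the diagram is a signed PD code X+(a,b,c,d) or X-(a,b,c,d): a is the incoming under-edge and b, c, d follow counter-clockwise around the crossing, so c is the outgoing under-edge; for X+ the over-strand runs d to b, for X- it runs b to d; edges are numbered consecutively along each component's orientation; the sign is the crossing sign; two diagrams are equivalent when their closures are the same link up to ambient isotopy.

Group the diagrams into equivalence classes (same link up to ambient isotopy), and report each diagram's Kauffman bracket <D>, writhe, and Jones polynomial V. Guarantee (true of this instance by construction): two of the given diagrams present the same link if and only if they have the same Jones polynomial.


classes: {D1} | {D2} | {D3, D4}
V(D1) = -q^-4 + q^-3 + q^-1  [12 crossings, <D> = A^4 + A^12 - A^16, w = 0]
V(D2) = -q^-7 + q^-6 - q^-5 + q^-4 + q^-2  (w -6, c 14, <D> = A^-10 + A^-2 - A^2 + A^6 - A^10)
D3 (bracket -A^-12 + 2A^-8 - 2A^-4 + 3 - 2A^4 + 2A^8 - A^12; 14 crossings at w = 0): V = -q^-3 + 2q^-2 - 2q^-1 + 3 - 2q + 2q^2 - q^3
V(D4) = -q^-3 + 2q^-2 - 2q^-1 + 3 - 2q + 2q^2 - q^3  [14 crossings, <D> = -A^-18 + 2A^-14 - 2A^-10 + 3A^-6 - 2A^-2 + 2A^2 - A^6, w = -2]
note: comparing 4 Jones polynomials yields 3 groups


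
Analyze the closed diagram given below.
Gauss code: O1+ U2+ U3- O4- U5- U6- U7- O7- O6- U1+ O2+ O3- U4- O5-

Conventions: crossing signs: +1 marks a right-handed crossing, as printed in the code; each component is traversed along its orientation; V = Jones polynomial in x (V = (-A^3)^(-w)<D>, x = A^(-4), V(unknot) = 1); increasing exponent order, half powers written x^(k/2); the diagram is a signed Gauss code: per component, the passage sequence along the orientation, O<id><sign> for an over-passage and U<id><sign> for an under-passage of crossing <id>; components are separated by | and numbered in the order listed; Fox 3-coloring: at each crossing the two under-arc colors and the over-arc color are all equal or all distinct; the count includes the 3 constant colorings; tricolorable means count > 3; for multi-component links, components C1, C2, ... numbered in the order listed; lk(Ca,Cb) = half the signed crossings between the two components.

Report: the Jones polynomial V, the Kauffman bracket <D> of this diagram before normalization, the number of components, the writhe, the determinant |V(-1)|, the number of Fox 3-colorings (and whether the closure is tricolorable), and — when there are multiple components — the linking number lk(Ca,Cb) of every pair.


Jones polynomial: V(x) = 1
<D> = -A^-9; writhe -3
components 1, writhe -3 (7 crossings)
3-colorings: 3 of 3^7, det 1 — not tricolorable
note: w = -3 shifts under R1 moves; the (-A^3)^(3) factor cancels that in V


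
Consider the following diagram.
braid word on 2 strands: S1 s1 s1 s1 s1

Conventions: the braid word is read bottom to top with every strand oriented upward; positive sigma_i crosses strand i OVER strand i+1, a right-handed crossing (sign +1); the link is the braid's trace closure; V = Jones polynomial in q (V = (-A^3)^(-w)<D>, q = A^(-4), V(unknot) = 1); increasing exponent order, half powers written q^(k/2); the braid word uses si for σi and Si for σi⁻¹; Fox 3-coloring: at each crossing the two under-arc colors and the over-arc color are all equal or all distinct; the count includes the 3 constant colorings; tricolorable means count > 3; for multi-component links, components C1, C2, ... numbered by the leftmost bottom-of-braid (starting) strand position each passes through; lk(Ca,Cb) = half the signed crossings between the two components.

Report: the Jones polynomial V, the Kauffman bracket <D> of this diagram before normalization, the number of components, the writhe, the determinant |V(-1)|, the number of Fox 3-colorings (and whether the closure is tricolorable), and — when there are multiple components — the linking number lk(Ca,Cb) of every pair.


V(q) = q + q^3 - q^4
bracket: A^-7 - A^-3 - A^5, w = +3
1 component, writhe +3, over 5 crossings
det 3, colorings 9 of 3^5 — tricolorable
observation: a (2,3) torus form — a single generator 3 times


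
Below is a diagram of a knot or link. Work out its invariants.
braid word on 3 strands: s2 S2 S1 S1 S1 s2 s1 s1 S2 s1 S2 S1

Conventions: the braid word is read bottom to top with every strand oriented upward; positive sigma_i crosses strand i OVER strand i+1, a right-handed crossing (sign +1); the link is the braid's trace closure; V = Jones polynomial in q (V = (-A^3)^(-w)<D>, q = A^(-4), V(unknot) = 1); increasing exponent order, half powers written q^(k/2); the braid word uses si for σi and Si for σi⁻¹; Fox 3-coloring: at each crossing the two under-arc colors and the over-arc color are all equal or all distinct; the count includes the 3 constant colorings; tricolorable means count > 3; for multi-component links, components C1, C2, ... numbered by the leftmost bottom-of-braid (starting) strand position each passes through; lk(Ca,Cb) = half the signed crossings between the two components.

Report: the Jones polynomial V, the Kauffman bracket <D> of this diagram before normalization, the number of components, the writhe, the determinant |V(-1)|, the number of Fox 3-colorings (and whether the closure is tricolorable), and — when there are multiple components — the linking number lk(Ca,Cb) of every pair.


Jones polynomial: V(q) = -q^-6 + 2q^-5 - 3q^-4 + 4q^-3 - 4q^-2 + 4q^-1 - 2 + 2q - q^2
<D> = -A^-14 + 2A^-10 - 2A^-6 + 4A^-2 - 4A^2 + 4A^6 - 3A^10 + 2A^14 - A^18; writhe -2
components 1, writhe -2 (12 crossings)
3-colorings: 3 of 3^12, det 23 — not tricolorable
note: inverse pairs cancel, leaving σ1⁻¹ σ1⁻¹ σ1⁻¹ σ2 σ1 σ1 σ2⁻¹ σ1 σ2⁻¹ σ1⁻¹


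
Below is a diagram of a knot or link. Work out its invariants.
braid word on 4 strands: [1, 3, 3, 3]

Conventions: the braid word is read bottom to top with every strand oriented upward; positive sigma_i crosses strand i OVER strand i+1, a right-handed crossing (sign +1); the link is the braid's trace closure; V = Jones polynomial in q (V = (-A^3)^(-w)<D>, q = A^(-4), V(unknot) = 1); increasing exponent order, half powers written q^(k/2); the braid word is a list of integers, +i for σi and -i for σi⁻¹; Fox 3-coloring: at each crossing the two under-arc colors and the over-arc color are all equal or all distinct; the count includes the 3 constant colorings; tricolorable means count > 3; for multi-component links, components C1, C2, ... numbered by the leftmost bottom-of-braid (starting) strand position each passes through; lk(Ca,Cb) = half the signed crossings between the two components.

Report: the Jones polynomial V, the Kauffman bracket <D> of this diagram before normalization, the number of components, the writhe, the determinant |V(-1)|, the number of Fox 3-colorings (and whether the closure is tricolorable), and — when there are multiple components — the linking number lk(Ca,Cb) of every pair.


Jones polynomial: V(q) = -q^(1/2) - q^(3/2) - q^(5/2) + q^(9/2)
<D> = A^-6 - A^2 - A^6 - A^10; writhe +4
components 2, writhe +4 (4 crossings)
linking number lk(C1,C2) = 0
3-colorings: 27 of 3^4, det 0 — tricolorable
note: every pair of the 2 components has lk = 0


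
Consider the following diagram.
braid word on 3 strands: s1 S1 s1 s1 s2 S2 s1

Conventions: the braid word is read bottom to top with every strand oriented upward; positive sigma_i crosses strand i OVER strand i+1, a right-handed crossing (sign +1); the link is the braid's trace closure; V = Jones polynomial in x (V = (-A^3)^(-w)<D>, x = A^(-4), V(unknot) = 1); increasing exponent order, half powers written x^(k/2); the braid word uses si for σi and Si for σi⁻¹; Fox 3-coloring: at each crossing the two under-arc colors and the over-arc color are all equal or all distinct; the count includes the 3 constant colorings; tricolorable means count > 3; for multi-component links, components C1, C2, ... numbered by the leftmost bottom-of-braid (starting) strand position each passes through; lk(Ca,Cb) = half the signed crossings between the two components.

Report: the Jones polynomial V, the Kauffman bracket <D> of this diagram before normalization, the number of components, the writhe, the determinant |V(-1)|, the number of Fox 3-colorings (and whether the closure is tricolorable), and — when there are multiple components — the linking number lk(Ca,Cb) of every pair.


Jones polynomial: V(x) = -x^(1/2) - x^(3/2) - x^(5/2) + x^(9/2)
<D> = -A^-9 + A^-1 + A^3 + A^7; writhe +3
components 2, writhe +3 (7 crossings)
linking number lk(C1,C2) = 0
3-colorings: 27 of 3^7, det 0 — tricolorable
note: all 2 components of this link are unlinked algebraically


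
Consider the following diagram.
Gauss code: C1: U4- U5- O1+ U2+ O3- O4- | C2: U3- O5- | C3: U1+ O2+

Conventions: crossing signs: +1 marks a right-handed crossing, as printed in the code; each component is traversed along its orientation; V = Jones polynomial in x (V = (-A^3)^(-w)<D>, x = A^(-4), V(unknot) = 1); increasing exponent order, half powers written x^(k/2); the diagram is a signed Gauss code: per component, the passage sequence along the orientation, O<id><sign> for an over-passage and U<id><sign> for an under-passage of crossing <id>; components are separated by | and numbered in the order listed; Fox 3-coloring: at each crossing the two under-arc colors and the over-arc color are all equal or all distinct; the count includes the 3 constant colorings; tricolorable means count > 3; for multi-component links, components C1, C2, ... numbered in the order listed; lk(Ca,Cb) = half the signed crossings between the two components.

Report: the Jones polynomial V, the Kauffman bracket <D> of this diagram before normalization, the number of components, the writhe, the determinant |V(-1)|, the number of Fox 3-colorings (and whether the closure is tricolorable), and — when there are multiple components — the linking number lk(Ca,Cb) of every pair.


V(x) = x^-2 + 2 + x^2
bracket: -A^-11 - 2A^-3 - A^5, w = -1
3 components, writhe -1, over 5 crossings
lk(C1,C2) = -1
linking number lk(C1,C3) = +1
lk(C2,C3): 0
det 4, colorings 3 of 3^5 — not tricolorable
observation: summing lk over 3 pairs gives 0


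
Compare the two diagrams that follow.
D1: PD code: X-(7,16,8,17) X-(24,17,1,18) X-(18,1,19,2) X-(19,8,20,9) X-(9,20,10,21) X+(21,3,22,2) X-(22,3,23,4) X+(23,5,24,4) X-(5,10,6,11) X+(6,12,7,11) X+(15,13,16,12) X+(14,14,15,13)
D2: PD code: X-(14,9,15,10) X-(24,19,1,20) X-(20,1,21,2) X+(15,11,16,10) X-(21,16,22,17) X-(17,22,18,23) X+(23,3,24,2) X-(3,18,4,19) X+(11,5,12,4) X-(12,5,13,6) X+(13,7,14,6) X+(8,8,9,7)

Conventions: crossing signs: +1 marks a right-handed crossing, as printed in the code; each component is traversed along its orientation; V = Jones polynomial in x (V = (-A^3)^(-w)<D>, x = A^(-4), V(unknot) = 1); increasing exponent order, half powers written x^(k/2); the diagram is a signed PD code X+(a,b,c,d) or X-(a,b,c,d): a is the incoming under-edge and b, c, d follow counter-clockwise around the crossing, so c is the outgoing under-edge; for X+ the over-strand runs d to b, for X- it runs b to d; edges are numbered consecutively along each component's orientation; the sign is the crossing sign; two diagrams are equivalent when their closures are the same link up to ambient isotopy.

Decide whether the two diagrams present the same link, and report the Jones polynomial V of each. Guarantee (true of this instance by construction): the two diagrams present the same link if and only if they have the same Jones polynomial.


equivalent: yes
D1 (bracket A^-2 - A^2 + 2A^6 - A^10 + A^14 - A^18; 12 crossings at w = -2): V = -x^-6 + x^-5 - x^-4 + 2x^-3 - x^-2 + x^-1
V(D2) = -x^-6 + x^-5 - x^-4 + 2x^-3 - x^-2 + x^-1  [12 crossings, <D> = A^-2 - A^2 + 2A^6 - A^10 + A^14 - A^18, w = -2]
observation: all 2 diagrams share one V(x), hence one class


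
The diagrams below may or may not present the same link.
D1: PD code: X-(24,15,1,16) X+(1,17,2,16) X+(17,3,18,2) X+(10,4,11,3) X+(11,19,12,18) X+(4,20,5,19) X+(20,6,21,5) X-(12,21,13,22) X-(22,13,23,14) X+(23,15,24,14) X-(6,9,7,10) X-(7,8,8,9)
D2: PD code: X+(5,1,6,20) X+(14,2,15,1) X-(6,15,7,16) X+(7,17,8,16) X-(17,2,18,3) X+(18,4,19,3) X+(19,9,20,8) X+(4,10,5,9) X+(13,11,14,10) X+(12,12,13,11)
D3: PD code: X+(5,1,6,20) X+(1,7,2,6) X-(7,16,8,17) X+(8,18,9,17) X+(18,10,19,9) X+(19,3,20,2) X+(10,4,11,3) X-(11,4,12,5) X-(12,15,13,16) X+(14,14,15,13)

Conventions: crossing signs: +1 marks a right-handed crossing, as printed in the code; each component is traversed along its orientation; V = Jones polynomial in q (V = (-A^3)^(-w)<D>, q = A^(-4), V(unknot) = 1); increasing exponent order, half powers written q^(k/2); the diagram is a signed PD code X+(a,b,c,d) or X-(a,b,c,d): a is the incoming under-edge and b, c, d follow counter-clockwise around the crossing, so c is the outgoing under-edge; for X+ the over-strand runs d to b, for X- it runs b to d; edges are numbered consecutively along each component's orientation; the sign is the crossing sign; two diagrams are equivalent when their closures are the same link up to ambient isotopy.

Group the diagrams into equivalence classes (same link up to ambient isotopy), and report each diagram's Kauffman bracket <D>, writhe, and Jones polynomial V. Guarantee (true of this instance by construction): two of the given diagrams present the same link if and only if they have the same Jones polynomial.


equivalence classes: {D1, D2, D3}
D1 (bracket -A^-10 + A^-6 + A^2; 12 crossings at w = +2): V = q + q^3 - q^4
V(D2) = q + q^3 - q^4  (w +6, c 10, <D> = -A^2 + A^6 + A^14)
V(D3) = q + q^3 - q^4  [10 crossings, <D> = -A^-4 + 1 + A^8, w = +4]
key observation: all 3 diagrams share one V(q), hence one class


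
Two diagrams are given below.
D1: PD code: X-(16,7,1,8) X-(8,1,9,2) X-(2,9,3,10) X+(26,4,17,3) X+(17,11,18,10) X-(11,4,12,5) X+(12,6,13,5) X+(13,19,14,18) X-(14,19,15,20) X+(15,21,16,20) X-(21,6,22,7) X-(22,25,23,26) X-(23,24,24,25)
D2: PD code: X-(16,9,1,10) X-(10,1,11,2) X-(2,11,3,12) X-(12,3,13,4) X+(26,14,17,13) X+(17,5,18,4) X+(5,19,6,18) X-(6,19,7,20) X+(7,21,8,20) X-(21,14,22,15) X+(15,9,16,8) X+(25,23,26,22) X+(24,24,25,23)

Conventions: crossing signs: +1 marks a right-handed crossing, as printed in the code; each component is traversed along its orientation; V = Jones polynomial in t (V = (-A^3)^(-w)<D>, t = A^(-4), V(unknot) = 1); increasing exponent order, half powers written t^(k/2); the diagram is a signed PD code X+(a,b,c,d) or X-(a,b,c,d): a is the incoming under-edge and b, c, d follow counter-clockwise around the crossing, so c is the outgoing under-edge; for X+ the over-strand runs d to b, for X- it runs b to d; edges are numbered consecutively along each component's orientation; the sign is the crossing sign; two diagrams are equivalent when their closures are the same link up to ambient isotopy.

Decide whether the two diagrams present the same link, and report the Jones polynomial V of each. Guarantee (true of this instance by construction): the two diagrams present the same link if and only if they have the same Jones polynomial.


equivalent: yes
D1 (bracket A^-15 + 2A^-7 - A^-3 + A - A^5; 13 crossings at w = -3): V = t^(-7/2) - t^(-5/2) + t^(-3/2) - 2t^(-1/2) - t^(3/2)
D2 (bracket A^-3 + 2A^5 - A^9 + A^13 - A^17; 13 crossings at w = +1): V = t^(-7/2) - t^(-5/2) + t^(-3/2) - 2t^(-1/2) - t^(3/2)
key observation: all 2 diagrams share one V(t), hence one class


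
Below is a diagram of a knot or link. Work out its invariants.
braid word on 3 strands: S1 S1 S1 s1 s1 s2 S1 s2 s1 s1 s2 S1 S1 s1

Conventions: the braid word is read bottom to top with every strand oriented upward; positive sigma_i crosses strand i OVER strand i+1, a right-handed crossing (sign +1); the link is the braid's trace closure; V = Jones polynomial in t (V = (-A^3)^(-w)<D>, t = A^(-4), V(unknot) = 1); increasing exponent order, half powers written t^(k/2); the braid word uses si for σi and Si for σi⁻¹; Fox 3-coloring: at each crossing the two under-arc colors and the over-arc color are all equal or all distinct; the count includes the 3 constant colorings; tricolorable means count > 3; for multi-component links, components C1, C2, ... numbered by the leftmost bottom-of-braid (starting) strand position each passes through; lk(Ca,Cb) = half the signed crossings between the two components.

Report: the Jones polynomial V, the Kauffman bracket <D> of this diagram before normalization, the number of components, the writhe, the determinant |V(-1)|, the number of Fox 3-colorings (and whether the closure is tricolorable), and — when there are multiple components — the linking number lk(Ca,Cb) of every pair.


V = -t^-1 + 2 - t + 2t^2 - t^3 + t^4 - t^5
<D> = -A^-14 + A^-10 - A^-6 + 2A^-2 - A^2 + 2A^6 - A^10 (w = +2)
1 component over 14 crossings, w = +2
9 Fox colorings among 3^14, |V(-1)| = 9: tricolorable
why: the span of V is 6, forcing >= 6 crossings in any diagram


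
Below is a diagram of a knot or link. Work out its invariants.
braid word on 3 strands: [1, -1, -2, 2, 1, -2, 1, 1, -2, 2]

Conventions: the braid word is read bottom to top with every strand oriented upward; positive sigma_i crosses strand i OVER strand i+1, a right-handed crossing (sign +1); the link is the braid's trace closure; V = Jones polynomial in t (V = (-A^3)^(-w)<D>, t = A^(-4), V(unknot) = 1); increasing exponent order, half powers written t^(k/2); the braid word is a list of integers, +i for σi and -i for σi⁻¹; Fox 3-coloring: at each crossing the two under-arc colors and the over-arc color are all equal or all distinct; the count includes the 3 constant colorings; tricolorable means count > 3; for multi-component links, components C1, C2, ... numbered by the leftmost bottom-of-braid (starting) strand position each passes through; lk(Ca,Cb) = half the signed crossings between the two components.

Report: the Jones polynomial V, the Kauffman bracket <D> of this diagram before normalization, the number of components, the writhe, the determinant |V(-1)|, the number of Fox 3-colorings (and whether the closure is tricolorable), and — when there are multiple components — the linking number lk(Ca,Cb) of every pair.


Jones polynomial: V(t) = t + t^3 - t^4
<D> = -A^-10 + A^-6 + A^2; writhe +2
components 1, writhe +2 (10 crossings)
3-colorings: 9 of 3^10, det 3 — tricolorable
note: det 3 = |V(-1)|; divisible by 3, so tricolorable


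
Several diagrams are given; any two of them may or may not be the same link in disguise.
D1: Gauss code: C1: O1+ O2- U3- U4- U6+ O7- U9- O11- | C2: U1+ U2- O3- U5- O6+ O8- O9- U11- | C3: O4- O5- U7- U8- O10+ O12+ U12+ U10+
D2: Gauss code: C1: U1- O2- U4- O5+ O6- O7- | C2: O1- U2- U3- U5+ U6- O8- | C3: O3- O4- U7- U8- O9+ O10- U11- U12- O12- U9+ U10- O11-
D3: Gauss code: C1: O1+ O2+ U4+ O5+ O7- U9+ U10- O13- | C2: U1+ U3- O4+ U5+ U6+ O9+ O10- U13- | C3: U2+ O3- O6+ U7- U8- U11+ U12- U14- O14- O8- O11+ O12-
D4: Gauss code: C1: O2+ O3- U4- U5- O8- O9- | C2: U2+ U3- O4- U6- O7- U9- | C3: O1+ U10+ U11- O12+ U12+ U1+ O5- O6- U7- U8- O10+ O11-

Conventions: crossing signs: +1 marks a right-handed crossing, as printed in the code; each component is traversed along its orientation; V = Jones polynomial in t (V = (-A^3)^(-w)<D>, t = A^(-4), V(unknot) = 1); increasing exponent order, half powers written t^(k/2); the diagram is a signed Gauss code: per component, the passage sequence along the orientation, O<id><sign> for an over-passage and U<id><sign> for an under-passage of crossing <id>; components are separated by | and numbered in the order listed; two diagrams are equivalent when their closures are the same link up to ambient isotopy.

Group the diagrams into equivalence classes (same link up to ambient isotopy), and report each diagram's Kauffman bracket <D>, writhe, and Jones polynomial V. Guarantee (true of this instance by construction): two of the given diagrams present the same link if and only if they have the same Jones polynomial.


grouping into links: {D1, D2, D4} | {D3}
V(D1) = 2t^-6 + t^-4 + t^-2  (w -4, c 12, <D> = A^-4 + A^4 + 2A^12)
V(D2) = 2t^-6 + t^-4 + t^-2  [12 crossings, <D> = A^-16 + A^-8 + 2, w = -8]
D3 (bracket A^-12 + A^-8 + A^-4 + 1; 14 crossings at w = 0): V = 1 + t + t^2 + t^3
D4 (bracket A^-4 + A^4 + 2A^12; 12 crossings at w = -4): V = 2t^-6 + t^-4 + t^-2
key observation: 2 values of V(t) split the 4 diagrams


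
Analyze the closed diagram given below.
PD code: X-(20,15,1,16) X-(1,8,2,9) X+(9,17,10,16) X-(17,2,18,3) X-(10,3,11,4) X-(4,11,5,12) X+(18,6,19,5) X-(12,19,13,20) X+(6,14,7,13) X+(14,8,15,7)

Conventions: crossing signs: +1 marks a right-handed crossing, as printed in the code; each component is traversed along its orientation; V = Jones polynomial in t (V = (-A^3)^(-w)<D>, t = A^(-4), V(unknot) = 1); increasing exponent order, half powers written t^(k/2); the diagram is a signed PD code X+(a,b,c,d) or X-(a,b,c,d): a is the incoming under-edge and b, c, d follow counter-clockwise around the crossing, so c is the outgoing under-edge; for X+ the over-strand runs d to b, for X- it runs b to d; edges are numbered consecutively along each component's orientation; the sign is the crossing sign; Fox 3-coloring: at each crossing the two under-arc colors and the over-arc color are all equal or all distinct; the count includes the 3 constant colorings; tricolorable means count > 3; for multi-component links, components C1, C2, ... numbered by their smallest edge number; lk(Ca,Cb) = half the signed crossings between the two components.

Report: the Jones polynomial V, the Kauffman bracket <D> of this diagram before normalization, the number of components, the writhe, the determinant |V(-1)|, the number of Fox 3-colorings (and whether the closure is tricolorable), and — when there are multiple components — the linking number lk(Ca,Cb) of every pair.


V(t) = t^-6 - 2t^-5 + 2t^-4 - 3t^-3 + 4t^-2 - 3t^-1 + 3 - 2t + t^2
bracket: A^-14 - 2A^-10 + 3A^-6 - 3A^-2 + 4A^2 - 3A^6 + 2A^10 - 2A^14 + A^18, w = -2
1 component, writhe -2, over 10 crossings
det 21, colorings 9 of 3^10 — tricolorable
observation: the span of V is 8, forcing >= 8 crossings in any diagram


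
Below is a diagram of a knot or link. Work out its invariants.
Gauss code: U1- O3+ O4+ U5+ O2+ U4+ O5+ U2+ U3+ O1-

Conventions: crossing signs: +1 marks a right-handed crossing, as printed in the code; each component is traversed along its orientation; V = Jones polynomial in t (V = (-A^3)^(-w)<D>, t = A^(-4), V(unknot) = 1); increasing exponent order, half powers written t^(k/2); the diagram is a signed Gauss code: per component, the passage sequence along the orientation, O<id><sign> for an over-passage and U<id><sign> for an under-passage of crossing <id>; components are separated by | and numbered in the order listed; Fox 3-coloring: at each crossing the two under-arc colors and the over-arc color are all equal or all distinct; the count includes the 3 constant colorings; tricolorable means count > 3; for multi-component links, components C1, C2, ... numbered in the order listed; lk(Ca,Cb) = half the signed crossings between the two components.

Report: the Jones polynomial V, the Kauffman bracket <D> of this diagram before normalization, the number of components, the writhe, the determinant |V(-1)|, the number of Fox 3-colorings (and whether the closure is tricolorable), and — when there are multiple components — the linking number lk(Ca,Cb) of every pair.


Jones polynomial: V(t) = t + t^3 - t^4
<D> = A^-7 - A^-3 - A^5; writhe +3
components 1, writhe +3 (5 crossings)
3-colorings: 9 of 3^5, det 3 — tricolorable
note: w = +3 (over 5 crossings) is diagram-only; (-A^3)^(-3) removes it from V


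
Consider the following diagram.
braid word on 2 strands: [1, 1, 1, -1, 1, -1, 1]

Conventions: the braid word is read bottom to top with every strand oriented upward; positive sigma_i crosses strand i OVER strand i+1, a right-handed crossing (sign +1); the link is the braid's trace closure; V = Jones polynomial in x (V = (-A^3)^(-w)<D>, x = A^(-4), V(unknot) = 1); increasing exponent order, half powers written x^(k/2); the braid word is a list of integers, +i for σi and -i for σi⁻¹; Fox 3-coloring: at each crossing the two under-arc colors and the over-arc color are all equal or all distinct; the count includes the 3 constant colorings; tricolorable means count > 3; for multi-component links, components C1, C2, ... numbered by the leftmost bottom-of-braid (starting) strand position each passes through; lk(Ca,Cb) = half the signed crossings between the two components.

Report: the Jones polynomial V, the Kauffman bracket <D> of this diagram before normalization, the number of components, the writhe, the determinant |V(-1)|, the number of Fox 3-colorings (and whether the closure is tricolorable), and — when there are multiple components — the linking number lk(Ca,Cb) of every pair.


V = x + x^3 - x^4
<D> = A^-7 - A^-3 - A^5 (w = +3)
1 component over 7 crossings, w = +3
9 Fox colorings among 3^7, |V(-1)| = 3: tricolorable
why: w = +3 (over 7 crossings) is diagram-only; (-A^3)^(-3) removes it from V


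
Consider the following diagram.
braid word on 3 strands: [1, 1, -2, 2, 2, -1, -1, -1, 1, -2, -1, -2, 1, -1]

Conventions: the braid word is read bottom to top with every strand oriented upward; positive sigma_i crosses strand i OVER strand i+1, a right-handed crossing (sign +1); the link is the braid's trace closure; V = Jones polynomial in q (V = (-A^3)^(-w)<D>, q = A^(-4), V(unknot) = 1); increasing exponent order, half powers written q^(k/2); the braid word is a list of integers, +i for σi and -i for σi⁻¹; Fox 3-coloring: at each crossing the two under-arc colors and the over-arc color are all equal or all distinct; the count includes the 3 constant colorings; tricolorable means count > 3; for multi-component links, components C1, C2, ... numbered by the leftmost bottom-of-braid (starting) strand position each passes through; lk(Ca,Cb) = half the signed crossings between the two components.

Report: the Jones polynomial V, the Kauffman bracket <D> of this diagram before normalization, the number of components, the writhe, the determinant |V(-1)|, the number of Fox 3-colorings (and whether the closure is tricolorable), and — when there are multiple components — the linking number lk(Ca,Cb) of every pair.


V(q) = -q^-4 + q^-3 + q^-1
bracket: A^-2 + A^6 - A^10, w = -2
1 component, writhe -2, over 14 crossings
det 3, colorings 9 of 3^14 — tricolorable
observation: the span of V is 3, forcing >= 3 crossings in any diagram


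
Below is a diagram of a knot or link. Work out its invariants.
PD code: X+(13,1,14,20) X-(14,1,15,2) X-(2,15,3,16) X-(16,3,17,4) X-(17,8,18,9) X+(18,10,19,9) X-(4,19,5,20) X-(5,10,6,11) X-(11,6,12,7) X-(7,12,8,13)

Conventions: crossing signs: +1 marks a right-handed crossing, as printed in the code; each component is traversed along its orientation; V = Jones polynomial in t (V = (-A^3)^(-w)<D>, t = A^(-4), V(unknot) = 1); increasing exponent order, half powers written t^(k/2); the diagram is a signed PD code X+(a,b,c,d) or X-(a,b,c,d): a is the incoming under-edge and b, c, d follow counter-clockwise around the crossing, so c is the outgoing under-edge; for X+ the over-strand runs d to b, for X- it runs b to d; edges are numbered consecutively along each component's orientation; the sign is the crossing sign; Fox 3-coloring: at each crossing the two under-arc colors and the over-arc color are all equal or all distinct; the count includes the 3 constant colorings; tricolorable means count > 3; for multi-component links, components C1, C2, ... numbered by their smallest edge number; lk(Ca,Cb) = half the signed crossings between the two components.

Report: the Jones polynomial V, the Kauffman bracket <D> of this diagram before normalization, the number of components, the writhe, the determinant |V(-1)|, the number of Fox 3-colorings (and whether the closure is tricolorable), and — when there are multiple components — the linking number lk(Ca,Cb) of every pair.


V(t) = t^-8 - 2t^-7 + t^-6 - 2t^-5 + 2t^-4 + t^-2
bracket: A^-10 + 2A^-2 - 2A^2 + A^6 - 2A^10 + A^14, w = -6
1 component, writhe -6, over 10 crossings
det 9, colorings 27 of 3^10 — tricolorable
observation: |V(-1)| = 9: so tricolorable, since 3 divides 9


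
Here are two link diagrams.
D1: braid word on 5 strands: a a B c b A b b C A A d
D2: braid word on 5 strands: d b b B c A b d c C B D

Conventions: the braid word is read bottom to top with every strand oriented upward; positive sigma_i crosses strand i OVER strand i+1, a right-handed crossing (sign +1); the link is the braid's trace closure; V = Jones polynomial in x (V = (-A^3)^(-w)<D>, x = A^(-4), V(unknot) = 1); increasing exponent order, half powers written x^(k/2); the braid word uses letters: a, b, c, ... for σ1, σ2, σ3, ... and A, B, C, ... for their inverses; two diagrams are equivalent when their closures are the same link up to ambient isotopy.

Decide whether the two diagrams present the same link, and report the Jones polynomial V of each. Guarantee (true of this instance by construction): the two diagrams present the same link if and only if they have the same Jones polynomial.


equivalent: no
D1 (bracket -A^-10 + A^-6 + A^2; 12 crossings at w = +2): V = x + x^3 - x^4
D2 (bracket A^6; 12 crossings at w = +2): V = 1
key observation: V(x) takes 2 values over 2 diagrams, fixing the grouping


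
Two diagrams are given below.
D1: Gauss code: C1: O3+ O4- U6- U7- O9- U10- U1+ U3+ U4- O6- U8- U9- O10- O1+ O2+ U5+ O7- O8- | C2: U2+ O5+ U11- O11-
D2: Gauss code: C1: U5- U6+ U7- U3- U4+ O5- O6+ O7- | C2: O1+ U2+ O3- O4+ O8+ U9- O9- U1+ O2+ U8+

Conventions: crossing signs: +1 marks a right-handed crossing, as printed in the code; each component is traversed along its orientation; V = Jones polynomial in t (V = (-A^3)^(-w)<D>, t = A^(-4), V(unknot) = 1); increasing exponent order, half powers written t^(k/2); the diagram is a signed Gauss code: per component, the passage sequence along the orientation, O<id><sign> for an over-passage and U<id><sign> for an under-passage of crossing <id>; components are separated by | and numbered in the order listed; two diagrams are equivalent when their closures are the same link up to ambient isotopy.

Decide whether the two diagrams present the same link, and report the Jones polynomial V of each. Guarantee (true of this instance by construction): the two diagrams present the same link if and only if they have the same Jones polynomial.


equivalent: no
D1 (bracket A^-15 + 2A^-7 - A^-3 + A - A^5; 11 crossings at w = -3): V = t^(-7/2) - t^(-5/2) + t^(-3/2) - 2t^(-1/2) - t^(3/2)
D2 (bracket -A^-15 + A^-7 + A^-3 + A; 9 crossings at w = +1): V = -t^(1/2) - t^(3/2) - t^(5/2) + t^(9/2)
key observation: 2 values of V(t) split the 2 diagrams


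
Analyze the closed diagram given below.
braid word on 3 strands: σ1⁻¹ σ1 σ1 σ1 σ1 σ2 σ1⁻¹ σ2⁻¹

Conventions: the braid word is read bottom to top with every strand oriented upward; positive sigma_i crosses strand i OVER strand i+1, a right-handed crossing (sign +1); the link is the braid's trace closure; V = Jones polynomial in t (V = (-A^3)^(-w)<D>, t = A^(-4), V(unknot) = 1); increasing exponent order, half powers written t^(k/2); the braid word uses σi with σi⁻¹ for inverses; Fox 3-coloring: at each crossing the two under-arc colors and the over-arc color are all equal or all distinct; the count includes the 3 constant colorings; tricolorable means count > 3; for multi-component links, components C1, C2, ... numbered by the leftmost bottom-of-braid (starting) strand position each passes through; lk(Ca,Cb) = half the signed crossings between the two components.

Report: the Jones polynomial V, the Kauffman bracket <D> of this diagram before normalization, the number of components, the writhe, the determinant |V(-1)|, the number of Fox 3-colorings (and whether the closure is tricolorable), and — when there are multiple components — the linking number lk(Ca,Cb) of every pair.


V = t + t^3 - t^4
<D> = -A^-10 + A^-6 + A^2 (w = +2)
1 component over 8 crossings, w = +2
9 Fox colorings among 3^8, |V(-1)| = 3: tricolorable
why: w = +2 shifts under R1 moves; the (-A^3)^(-2) factor cancels that in V


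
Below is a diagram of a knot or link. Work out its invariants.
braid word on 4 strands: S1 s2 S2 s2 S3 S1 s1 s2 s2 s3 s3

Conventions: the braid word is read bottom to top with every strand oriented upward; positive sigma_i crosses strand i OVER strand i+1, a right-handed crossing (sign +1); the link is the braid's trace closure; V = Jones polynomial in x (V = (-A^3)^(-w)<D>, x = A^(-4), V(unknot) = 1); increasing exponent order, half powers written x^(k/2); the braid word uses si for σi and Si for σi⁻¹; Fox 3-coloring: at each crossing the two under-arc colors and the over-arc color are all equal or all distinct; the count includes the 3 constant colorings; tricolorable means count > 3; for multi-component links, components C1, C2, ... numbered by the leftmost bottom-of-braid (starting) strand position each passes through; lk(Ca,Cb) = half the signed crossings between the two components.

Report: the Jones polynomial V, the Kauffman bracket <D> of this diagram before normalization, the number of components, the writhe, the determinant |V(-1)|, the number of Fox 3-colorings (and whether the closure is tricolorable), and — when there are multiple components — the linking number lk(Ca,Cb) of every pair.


Jones polynomial: V(x) = x - x^2 + 2x^3 - x^4 + x^5 - x^6
<D> = A^-15 - A^-11 + A^-7 - 2A^-3 + A - A^5; writhe +3
components 1, writhe +3 (11 crossings)
3-colorings: 3 of 3^11, det 7 — not tricolorable
note: |V(-1)| = 7: so not tricolorable, since 3 does not divide 7


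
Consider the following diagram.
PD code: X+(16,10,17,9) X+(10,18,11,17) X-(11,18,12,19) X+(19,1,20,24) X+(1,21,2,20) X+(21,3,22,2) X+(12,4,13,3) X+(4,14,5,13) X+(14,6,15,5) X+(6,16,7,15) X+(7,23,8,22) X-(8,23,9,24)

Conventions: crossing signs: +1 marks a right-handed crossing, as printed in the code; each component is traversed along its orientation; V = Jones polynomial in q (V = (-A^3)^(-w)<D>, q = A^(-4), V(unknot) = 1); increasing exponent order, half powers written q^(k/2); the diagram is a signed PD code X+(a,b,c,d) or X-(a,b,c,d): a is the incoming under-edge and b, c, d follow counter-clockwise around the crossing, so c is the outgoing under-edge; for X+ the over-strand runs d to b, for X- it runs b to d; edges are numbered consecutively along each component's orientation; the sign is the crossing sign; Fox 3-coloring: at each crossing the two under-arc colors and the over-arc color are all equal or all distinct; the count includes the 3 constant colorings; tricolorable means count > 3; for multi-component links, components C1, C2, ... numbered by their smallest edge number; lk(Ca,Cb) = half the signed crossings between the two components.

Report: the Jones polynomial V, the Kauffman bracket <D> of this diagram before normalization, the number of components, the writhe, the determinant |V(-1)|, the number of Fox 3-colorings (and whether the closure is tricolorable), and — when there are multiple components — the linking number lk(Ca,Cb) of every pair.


V(q) = q^3 + 2q^5 - 2q^6 + 2q^7 - 3q^8 + 2q^9 - 2q^10 + q^11
bracket: A^-20 - 2A^-16 + 2A^-12 - 3A^-8 + 2A^-4 - 2 + 2A^4 + A^12, w = +8
1 component, writhe +8, over 12 crossings
det 15, colorings 9 of 3^12 — tricolorable
observation: w = +8 shifts under R1 moves; the (-A^3)^(-8) factor cancels that in V


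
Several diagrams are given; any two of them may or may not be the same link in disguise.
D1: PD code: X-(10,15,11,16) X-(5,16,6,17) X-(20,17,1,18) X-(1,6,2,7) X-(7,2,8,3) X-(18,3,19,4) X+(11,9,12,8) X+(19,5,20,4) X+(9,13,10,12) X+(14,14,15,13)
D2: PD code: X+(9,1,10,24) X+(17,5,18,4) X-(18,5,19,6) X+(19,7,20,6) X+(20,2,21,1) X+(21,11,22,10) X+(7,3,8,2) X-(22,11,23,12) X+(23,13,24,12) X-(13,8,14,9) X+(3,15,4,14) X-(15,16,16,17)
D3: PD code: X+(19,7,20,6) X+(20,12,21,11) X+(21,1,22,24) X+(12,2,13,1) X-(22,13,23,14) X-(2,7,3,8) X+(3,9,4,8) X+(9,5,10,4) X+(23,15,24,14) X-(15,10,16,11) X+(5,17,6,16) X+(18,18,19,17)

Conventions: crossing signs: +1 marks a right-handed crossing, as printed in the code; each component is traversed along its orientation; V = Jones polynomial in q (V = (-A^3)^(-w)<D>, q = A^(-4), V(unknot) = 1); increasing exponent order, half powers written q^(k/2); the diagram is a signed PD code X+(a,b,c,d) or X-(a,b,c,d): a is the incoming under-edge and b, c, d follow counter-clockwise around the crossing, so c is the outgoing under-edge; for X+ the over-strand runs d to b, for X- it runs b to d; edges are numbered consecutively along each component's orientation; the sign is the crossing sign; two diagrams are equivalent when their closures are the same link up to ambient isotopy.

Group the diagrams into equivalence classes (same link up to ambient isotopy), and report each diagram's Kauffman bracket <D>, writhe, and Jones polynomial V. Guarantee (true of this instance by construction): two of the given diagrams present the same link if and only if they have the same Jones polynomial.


equivalence classes: {D1} | {D2, D3}
D1 (bracket A^-2 + A^6 - A^10; 10 crossings at w = -2): V = -q^-4 + q^-3 + q^-1
D2 (bracket -A^-12 + A^-8 - A^-4 + 2 - A^4 + A^8; 12 crossings at w = +4): V = q - q^2 + 2q^3 - q^4 + q^5 - q^6
D3 (bracket -A^-6 + A^-2 - A^2 + 2A^6 - A^10 + A^14; 12 crossings at w = +6): V = q - q^2 + 2q^3 - q^4 + q^5 - q^6
key observation: 2 classes among 3 diagrams; unequal V(q) rules out equality


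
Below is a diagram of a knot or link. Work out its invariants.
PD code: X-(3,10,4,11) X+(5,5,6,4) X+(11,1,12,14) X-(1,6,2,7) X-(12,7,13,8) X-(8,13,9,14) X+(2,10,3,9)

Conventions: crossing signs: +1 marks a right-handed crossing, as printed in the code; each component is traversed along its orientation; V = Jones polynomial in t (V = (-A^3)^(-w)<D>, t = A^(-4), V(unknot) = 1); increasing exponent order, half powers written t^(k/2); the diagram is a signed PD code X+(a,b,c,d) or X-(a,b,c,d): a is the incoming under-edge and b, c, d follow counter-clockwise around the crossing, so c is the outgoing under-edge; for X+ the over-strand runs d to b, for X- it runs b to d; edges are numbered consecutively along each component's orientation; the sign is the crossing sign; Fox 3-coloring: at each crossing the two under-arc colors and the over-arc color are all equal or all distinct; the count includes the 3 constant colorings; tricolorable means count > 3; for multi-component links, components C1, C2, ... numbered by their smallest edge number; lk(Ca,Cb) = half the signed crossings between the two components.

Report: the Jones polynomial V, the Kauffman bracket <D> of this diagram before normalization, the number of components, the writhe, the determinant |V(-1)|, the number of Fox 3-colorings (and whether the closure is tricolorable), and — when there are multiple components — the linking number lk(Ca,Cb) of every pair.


V(t) = 1
bracket: -A^-3, w = -1
1 component, writhe -1, over 7 crossings
det 1, colorings 3 of 3^7 — not tricolorable
observation: |V(-1)| = 1: so not tricolorable, since 3 does not divide 1
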